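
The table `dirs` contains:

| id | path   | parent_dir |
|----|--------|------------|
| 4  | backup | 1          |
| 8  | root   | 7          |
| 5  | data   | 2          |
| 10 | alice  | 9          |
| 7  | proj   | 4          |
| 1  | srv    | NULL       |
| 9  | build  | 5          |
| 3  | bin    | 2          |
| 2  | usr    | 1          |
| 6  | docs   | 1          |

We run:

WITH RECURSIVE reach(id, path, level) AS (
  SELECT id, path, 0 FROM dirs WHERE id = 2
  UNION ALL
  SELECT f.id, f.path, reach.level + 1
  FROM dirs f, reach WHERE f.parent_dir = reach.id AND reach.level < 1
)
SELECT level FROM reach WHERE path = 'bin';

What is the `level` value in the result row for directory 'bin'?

1

Base: id=2 (usr) at level 0.
Iteration 1: rows with parent_dir in {2} -> bin (id 3, level 1), data (id 5, level 1).
Iteration 2: level < 1 fails for all current rows; recursion stops.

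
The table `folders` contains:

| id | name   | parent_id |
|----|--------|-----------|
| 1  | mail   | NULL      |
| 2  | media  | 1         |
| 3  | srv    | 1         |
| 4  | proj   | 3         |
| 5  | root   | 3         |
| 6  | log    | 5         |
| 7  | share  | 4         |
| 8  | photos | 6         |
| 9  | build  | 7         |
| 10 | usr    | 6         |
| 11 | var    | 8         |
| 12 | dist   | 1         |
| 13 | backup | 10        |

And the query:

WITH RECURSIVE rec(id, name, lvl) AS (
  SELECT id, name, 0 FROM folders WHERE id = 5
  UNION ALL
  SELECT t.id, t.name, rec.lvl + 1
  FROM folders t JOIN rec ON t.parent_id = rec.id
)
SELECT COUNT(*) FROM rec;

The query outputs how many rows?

6

Base: id=5 (root) at lvl 0.
Iteration 1: rows with parent_id in {5} -> log (id 6, lvl 1).
Iteration 2: rows with parent_id in {6} -> photos (id 8, lvl 2), usr (id 10, lvl 2).
Iteration 3: rows with parent_id in {8,10} -> var (id 11, lvl 3), backup (id 13, lvl 3).
Iteration 4: no rows with parent_id in {11,13}; recursion stops.
Total rows emitted: 6.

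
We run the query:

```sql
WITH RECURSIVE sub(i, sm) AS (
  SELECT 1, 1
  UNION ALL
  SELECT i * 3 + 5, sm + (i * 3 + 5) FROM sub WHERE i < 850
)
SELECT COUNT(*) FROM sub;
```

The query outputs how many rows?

7

Base: i=1, sm=1.
Iteration 1: 1 < 850 holds -> i = 1 * 3 + 5 = 8, sm = 1 + 8 = 9.
Iteration 2: 8 < 850 holds -> i = 8 * 3 + 5 = 29, sm = 9 + 29 = 38.
Iteration 3: 29 < 850 holds -> i = 29 * 3 + 5 = 92, sm = 38 + 92 = 130.
Iteration 4: 92 < 850 holds -> i = 92 * 3 + 5 = 281, sm = 130 + 281 = 411.
Iteration 5: 281 < 850 holds -> i = 281 * 3 + 5 = 848, sm = 411 + 848 = 1259.
Iteration 6: 848 < 850 holds -> i = 848 * 3 + 5 = 2549, sm = 1259 + 2549 = 3808.
Iteration 7: 2549 < 850 fails; recursion stops.
Total rows emitted: 7.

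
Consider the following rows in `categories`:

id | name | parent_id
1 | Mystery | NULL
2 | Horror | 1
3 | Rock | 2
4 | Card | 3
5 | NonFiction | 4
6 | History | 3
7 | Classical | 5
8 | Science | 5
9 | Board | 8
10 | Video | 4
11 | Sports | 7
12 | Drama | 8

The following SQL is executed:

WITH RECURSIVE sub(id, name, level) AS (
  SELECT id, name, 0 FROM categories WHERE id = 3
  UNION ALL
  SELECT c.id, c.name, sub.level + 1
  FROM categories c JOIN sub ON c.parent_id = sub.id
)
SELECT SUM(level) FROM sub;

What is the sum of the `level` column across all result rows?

24

Base: id=3 (Rock) at level 0.
Iteration 1: rows with parent_id in {3} -> Card (id 4, level 1), History (id 6, level 1).
Iteration 2: rows with parent_id in {4,6} -> NonFiction (id 5, level 2), Video (id 10, level 2).
Iteration 3: rows with parent_id in {5,10} -> Classical (id 7, level 3), Science (id 8, level 3).
Iteration 4: rows with parent_id in {7,8} -> Board (id 9, level 4), Sports (id 11, level 4), Drama (id 12, level 4).
Iteration 5: no rows with parent_id in {9,11,12}; recursion stops.
SUM(level) = 0 + 1 + 1 + 2 + 2 + 3 + 3 + 4 + 4 + 4 = 24.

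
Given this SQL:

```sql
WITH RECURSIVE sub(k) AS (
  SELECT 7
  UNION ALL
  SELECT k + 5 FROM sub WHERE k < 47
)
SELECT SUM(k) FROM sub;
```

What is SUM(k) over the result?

Base: k=7.
Iteration 1: 7 < 47 holds -> k = 7 + 5 = 12.
Iteration 2: 12 < 47 holds -> k = 12 + 5 = 17.
Iteration 3: 17 < 47 holds -> k = 17 + 5 = 22.
Iteration 4: 22 < 47 holds -> k = 22 + 5 = 27.
Iteration 5: 27 < 47 holds -> k = 27 + 5 = 32.
Iteration 6: 32 < 47 holds -> k = 32 + 5 = 37.
Iteration 7: 37 < 47 holds -> k = 37 + 5 = 42.
Iteration 8: 42 < 47 holds -> k = 42 + 5 = 47.
Iteration 9: 47 < 47 fails; recursion stops.
SUM(k) = 7 + 12 + 17 + 22 + 27 + 32 + 37 + 42 + 47 = 243.

243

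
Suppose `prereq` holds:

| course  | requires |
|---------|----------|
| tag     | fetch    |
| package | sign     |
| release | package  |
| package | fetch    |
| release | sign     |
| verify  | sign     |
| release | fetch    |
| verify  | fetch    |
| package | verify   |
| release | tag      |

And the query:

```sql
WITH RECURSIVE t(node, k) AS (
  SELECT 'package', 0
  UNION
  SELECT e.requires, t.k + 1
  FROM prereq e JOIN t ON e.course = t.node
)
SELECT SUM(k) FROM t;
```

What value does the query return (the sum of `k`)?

7

Base: (package, k=0).
Iteration 1: edges from {package} -> (fetch, k=1), (sign, k=1), (verify, k=1).
Iteration 2: edges from {fetch,sign,verify} -> (fetch, k=2), (sign, k=2).
Iteration 3: no outgoing edges from {fetch,sign}; recursion stops.
SUM(k) = 0 + 1 + 1 + 1 + 2 + 2 = 7.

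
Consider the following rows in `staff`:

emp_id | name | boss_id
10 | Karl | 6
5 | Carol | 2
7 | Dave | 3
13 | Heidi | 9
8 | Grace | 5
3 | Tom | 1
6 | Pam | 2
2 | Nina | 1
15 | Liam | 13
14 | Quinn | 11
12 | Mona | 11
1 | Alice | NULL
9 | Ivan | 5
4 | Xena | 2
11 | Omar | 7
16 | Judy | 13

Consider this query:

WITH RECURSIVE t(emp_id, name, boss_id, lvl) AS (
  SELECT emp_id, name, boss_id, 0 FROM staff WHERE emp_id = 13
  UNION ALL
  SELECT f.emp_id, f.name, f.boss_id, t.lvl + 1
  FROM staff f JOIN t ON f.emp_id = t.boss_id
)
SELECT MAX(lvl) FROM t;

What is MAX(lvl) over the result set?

Base: emp_id=13 (Heidi), boss_id=9, lvl 0.
Iteration 1: join on emp_id=9 -> Ivan (id 9, boss_id=5, lvl 1).
Iteration 2: join on emp_id=5 -> Carol (id 5, boss_id=2, lvl 2).
Iteration 3: join on emp_id=2 -> Nina (id 2, boss_id=1, lvl 3).
Iteration 4: join on emp_id=1 -> Alice (id 1, boss_id=NULL, lvl 4).
Iteration 5: boss_id is NULL; no match; recursion stops.
lvl values: 0, 1, 2, 3, 4; the maximum is 4.

4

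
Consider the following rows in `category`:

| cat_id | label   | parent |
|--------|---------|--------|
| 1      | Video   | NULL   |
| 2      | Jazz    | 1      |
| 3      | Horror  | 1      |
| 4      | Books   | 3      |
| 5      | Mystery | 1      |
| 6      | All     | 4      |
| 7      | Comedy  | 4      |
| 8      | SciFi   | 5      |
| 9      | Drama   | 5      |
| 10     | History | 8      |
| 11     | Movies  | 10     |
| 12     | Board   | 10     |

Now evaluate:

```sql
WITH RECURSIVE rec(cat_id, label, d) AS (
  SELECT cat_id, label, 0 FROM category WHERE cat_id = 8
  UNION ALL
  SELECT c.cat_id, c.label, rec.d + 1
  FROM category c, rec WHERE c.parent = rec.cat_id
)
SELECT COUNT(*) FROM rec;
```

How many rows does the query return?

Base: cat_id=8 (SciFi) at d 0.
Iteration 1: rows with parent in {8} -> History (id 10, d 1).
Iteration 2: rows with parent in {10} -> Movies (id 11, d 2), Board (id 12, d 2).
Iteration 3: no rows with parent in {11,12}; recursion stops.
Total rows emitted: 4.

4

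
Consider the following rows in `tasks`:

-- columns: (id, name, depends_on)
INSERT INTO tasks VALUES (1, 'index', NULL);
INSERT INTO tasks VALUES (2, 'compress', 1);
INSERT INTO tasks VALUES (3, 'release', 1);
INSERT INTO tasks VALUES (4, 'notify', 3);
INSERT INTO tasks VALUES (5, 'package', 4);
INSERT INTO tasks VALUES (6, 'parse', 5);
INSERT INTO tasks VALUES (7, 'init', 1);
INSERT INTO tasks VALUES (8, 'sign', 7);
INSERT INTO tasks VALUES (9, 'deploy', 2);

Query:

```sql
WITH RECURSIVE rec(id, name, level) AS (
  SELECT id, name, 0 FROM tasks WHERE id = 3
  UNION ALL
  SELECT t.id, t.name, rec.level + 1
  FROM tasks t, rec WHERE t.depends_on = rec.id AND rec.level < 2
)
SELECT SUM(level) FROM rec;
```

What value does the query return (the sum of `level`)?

Base: id=3 (release) at level 0.
Iteration 1: rows with depends_on in {3} -> notify (id 4, level 1).
Iteration 2: rows with depends_on in {4} -> package (id 5, level 2).
Iteration 3: level < 2 fails for all current rows; recursion stops.
SUM(level) = 0 + 1 + 2 = 3.

3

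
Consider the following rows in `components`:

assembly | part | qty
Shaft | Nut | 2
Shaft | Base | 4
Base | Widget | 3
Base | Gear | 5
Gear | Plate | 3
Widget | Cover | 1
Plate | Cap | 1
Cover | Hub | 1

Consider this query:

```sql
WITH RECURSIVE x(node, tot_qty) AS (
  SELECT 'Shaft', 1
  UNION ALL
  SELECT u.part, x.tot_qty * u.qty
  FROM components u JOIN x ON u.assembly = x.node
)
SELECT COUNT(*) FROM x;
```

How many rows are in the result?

Base: (Shaft, tot_qty=1).
Iteration 1: components of {Shaft} -> Base = 1*4 = 4, Nut = 1*2 = 2.
Iteration 2: components of {Base,Nut} -> Gear = 4*5 = 20, Widget = 4*3 = 12.
Iteration 3: components of {Gear,Widget} -> Cover = 12*1 = 12, Plate = 20*3 = 60.
Iteration 4: components of {Cover,Plate} -> Cap = 60*1 = 60, Hub = 12*1 = 12.
Iteration 5: no further components; recursion stops.
Total rows emitted: 9.

9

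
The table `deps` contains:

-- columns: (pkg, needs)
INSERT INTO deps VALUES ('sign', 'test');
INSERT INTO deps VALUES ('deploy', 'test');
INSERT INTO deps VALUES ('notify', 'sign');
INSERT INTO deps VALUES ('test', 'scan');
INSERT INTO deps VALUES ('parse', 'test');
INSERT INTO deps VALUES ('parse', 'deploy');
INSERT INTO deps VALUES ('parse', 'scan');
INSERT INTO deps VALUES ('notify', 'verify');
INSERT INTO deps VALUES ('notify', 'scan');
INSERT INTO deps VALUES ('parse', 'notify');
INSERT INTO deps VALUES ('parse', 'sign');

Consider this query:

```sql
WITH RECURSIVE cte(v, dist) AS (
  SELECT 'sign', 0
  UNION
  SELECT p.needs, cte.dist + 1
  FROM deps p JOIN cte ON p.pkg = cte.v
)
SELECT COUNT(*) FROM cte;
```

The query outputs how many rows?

Base: (sign, dist=0).
Iteration 1: edges from {sign} -> (test, dist=1).
Iteration 2: edges from {test} -> (scan, dist=2).
Iteration 3: no outgoing edges from {scan}; recursion stops.
Total rows emitted: 3.

3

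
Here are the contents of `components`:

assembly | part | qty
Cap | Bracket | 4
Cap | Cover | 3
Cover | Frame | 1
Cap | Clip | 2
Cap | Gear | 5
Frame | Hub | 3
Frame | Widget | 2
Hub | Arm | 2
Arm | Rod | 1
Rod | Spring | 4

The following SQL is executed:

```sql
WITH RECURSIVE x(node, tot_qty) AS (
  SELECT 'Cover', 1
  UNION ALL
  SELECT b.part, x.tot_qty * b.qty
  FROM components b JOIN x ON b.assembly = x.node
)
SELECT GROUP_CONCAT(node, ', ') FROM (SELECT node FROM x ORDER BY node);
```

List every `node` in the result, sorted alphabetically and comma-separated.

Base: (Cover, tot_qty=1).
Iteration 1: components of {Cover} -> Frame = 1*1 = 1.
Iteration 2: components of {Frame} -> Hub = 1*3 = 3, Widget = 1*2 = 2.
Iteration 3: components of {Hub,Widget} -> Arm = 3*2 = 6.
Iteration 4: components of {Arm} -> Rod = 6*1 = 6.
Iteration 5: components of {Rod} -> Spring = 6*4 = 24.
Iteration 6: no further components; recursion stops.

Arm, Cover, Frame, Hub, Rod, Spring, Widget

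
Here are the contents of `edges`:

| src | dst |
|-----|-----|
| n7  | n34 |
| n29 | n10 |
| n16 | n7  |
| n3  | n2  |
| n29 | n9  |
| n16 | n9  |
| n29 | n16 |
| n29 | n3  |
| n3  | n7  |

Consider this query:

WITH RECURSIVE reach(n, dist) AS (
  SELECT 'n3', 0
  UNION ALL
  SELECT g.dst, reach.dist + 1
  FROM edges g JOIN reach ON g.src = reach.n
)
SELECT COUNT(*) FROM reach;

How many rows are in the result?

4

Base: (n3, dist=0).
Iteration 1: edges from {n3} -> (n2, dist=1), (n7, dist=1).
Iteration 2: edges from {n2,n7} -> (n34, dist=2).
Iteration 3: no outgoing edges from {n34}; recursion stops.
Total rows emitted: 4.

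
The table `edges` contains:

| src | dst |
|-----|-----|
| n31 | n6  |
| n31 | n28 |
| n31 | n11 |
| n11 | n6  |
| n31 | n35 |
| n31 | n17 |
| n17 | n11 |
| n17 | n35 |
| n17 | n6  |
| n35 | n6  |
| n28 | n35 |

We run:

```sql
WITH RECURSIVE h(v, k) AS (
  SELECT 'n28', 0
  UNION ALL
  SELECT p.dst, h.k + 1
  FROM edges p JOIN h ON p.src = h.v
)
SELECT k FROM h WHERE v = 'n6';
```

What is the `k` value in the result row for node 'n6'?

2

Base: (n28, k=0).
Iteration 1: edges from {n28} -> (n35, k=1).
Iteration 2: edges from {n35} -> (n6, k=2).
Iteration 3: no outgoing edges from {n6}; recursion stops.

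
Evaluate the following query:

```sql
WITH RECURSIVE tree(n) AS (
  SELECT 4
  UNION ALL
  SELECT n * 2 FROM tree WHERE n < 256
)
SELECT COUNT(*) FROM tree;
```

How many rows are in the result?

Base: n=4.
Iteration 1: 4 < 256 holds -> n = 4 * 2 = 8.
Iteration 2: 8 < 256 holds -> n = 8 * 2 = 16.
Iteration 3: 16 < 256 holds -> n = 16 * 2 = 32.
Iteration 4: 32 < 256 holds -> n = 32 * 2 = 64.
Iteration 5: 64 < 256 holds -> n = 64 * 2 = 128.
Iteration 6: 128 < 256 holds -> n = 128 * 2 = 256.
Iteration 7: 256 < 256 fails; recursion stops.
Total rows emitted: 7.

7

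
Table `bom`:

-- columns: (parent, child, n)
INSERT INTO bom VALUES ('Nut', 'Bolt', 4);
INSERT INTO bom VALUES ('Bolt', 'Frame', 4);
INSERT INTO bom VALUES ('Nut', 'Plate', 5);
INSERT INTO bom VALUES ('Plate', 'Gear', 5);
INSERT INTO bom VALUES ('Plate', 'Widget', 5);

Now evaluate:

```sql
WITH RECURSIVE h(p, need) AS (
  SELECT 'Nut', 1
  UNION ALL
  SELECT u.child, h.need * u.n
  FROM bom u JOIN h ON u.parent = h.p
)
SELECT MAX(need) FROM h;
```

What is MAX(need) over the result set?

25

Base: (Nut, need=1).
Iteration 1: components of {Nut} -> Bolt = 1*4 = 4, Plate = 1*5 = 5.
Iteration 2: components of {Bolt,Plate} -> Frame = 4*4 = 16, Gear = 5*5 = 25, Widget = 5*5 = 25.
Iteration 3: no further components; recursion stops.
need values: 1, 4, 5, 16, 25, 25; the maximum is 25.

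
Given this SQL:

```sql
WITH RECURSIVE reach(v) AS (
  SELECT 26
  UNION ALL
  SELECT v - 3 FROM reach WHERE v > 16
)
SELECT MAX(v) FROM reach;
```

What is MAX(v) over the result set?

Base: v=26.
Iteration 1: 26 > 16 holds -> v = 26 - 3 = 23.
Iteration 2: 23 > 16 holds -> v = 23 - 3 = 20.
Iteration 3: 20 > 16 holds -> v = 20 - 3 = 17.
Iteration 4: 17 > 16 holds -> v = 17 - 3 = 14.
Iteration 5: 14 > 16 fails; recursion stops.
v values: 26, 23, 20, 17, 14; the maximum is 26.

26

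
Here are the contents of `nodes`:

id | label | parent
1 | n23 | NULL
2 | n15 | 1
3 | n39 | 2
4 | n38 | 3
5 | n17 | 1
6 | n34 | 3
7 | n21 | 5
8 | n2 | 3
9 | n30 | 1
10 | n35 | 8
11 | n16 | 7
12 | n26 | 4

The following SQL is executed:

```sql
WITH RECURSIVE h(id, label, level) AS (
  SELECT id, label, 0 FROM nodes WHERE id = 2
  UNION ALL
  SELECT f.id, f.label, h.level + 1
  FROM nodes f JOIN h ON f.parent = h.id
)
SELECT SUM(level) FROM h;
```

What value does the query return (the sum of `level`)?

13

Base: id=2 (n15) at level 0.
Iteration 1: rows with parent in {2} -> n39 (id 3, level 1).
Iteration 2: rows with parent in {3} -> n38 (id 4, level 2), n34 (id 6, level 2), n2 (id 8, level 2).
Iteration 3: rows with parent in {4,6,8} -> n35 (id 10, level 3), n26 (id 12, level 3).
Iteration 4: no rows with parent in {10,12}; recursion stops.
SUM(level) = 0 + 1 + 2 + 2 + 2 + 3 + 3 = 13.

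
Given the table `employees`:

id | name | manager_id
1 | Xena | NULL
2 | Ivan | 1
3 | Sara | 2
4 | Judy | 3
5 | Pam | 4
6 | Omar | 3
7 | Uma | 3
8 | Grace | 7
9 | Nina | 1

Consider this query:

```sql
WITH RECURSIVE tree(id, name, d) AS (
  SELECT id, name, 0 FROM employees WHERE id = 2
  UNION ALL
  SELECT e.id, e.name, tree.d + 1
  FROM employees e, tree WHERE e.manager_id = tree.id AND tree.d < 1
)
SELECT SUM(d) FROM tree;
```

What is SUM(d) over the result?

1

Base: id=2 (Ivan) at d 0.
Iteration 1: rows with manager_id in {2} -> Sara (id 3, d 1).
Iteration 2: d < 1 fails for all current rows; recursion stops.
SUM(d) = 0 + 1 = 1.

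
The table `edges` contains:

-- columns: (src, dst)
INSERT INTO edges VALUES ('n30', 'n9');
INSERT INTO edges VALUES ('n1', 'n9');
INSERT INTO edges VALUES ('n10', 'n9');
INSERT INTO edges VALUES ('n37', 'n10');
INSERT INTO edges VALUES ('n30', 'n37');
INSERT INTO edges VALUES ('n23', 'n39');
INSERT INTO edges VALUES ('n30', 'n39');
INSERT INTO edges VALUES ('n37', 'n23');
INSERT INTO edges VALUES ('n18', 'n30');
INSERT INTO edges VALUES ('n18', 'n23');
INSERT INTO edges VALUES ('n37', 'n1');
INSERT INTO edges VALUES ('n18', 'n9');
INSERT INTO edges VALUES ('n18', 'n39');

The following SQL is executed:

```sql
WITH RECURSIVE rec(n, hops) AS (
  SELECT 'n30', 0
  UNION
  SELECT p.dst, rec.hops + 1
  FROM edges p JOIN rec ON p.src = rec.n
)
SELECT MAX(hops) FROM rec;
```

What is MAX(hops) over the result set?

Base: (n30, hops=0).
Iteration 1: edges from {n30} -> (n37, hops=1), (n39, hops=1), (n9, hops=1).
Iteration 2: edges from {n37,n39,n9} -> (n1, hops=2), (n10, hops=2), (n23, hops=2).
Iteration 3: edges from {n1,n10,n23} -> (n39, hops=3), (n9, hops=3). [UNION drops 1 duplicate row(s)]
Iteration 4: no outgoing edges from {n39,n9}; recursion stops.
hops values: 0, 1, 1, 1, 2, 2, 2, 3, 3; the maximum is 3.

3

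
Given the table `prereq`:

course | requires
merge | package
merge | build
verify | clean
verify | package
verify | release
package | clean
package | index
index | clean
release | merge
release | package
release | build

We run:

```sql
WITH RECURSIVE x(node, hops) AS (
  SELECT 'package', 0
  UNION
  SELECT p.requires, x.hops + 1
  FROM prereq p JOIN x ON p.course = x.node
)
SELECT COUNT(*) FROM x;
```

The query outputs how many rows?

4

Base: (package, hops=0).
Iteration 1: edges from {package} -> (clean, hops=1), (index, hops=1).
Iteration 2: edges from {clean,index} -> (clean, hops=2).
Iteration 3: no outgoing edges from {clean}; recursion stops.
Total rows emitted: 4.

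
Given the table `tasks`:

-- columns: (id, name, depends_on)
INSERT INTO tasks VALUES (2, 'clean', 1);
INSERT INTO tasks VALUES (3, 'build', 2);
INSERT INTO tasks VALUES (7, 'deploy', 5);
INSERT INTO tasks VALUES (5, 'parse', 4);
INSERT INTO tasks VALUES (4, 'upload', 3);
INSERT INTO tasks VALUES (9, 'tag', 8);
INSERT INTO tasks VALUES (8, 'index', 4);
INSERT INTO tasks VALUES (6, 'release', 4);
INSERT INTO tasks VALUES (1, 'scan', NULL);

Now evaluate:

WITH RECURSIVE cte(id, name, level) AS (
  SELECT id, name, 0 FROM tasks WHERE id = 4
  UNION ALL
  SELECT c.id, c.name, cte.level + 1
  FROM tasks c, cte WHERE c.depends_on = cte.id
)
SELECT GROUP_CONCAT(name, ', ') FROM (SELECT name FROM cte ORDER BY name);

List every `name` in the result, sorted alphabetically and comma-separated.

Base: id=4 (upload) at level 0.
Iteration 1: rows with depends_on in {4} -> parse (id 5, level 1), release (id 6, level 1), index (id 8, level 1).
Iteration 2: rows with depends_on in {5,6,8} -> deploy (id 7, level 2), tag (id 9, level 2).
Iteration 3: no rows with depends_on in {7,9}; recursion stops.

deploy, index, parse, release, tag, upload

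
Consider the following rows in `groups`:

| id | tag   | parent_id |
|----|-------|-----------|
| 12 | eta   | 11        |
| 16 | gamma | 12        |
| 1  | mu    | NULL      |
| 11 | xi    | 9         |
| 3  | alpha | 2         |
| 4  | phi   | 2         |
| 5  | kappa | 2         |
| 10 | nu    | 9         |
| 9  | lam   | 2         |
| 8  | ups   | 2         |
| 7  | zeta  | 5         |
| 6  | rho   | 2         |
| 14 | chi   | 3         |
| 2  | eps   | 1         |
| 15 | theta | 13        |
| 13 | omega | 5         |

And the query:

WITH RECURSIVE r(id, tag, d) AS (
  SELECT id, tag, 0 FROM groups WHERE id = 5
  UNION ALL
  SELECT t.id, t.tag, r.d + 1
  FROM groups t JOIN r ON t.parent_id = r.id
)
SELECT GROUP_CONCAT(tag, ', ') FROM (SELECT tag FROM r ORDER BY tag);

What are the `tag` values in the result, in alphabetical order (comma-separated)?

kappa, omega, theta, zeta

Base: id=5 (kappa) at d 0.
Iteration 1: rows with parent_id in {5} -> zeta (id 7, d 1), omega (id 13, d 1).
Iteration 2: rows with parent_id in {7,13} -> theta (id 15, d 2).
Iteration 3: no rows with parent_id in {15}; recursion stops.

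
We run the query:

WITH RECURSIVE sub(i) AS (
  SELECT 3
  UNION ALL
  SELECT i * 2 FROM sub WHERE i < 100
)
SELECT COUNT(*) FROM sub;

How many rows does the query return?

7

Base: i=3.
Iteration 1: 3 < 100 holds -> i = 3 * 2 = 6.
Iteration 2: 6 < 100 holds -> i = 6 * 2 = 12.
Iteration 3: 12 < 100 holds -> i = 12 * 2 = 24.
Iteration 4: 24 < 100 holds -> i = 24 * 2 = 48.
Iteration 5: 48 < 100 holds -> i = 48 * 2 = 96.
Iteration 6: 96 < 100 holds -> i = 96 * 2 = 192.
Iteration 7: 192 < 100 fails; recursion stops.
Total rows emitted: 7.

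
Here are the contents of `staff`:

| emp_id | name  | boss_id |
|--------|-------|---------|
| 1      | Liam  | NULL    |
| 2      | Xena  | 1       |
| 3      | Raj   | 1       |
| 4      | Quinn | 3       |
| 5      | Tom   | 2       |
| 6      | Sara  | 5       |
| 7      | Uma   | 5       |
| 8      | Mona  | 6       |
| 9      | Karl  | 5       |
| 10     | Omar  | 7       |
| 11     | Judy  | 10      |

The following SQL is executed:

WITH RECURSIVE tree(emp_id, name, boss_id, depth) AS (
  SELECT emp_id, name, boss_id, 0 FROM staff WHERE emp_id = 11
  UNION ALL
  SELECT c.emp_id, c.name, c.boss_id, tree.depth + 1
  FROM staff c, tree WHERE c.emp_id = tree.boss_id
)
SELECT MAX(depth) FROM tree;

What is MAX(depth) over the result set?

Base: emp_id=11 (Judy), boss_id=10, depth 0.
Iteration 1: join on emp_id=10 -> Omar (id 10, boss_id=7, depth 1).
Iteration 2: join on emp_id=7 -> Uma (id 7, boss_id=5, depth 2).
Iteration 3: join on emp_id=5 -> Tom (id 5, boss_id=2, depth 3).
Iteration 4: join on emp_id=2 -> Xena (id 2, boss_id=1, depth 4).
Iteration 5: join on emp_id=1 -> Liam (id 1, boss_id=NULL, depth 5).
Iteration 6: boss_id is NULL; no match; recursion stops.
depth values: 0, 1, 2, 3, 4, 5; the maximum is 5.

5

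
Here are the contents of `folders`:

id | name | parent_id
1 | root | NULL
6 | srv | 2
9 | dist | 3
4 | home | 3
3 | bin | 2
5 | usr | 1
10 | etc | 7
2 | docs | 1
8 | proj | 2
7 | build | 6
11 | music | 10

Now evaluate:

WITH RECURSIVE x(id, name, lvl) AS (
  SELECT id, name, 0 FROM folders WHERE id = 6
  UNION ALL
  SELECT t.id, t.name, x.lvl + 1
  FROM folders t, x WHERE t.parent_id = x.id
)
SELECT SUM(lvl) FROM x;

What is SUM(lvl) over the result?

6

Base: id=6 (srv) at lvl 0.
Iteration 1: rows with parent_id in {6} -> build (id 7, lvl 1).
Iteration 2: rows with parent_id in {7} -> etc (id 10, lvl 2).
Iteration 3: rows with parent_id in {10} -> music (id 11, lvl 3).
Iteration 4: no rows with parent_id in {11}; recursion stops.
SUM(lvl) = 0 + 1 + 2 + 3 = 6.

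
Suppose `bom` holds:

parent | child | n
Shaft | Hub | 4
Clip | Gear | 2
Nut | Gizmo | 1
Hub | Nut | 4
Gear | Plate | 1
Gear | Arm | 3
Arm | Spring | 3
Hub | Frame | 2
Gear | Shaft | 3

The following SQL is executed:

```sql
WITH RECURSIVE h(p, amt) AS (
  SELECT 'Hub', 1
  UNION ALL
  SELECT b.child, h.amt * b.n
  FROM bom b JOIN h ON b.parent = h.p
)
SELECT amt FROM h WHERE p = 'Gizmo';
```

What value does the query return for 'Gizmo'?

4

Base: (Hub, amt=1).
Iteration 1: components of {Hub} -> Frame = 1*2 = 2, Nut = 1*4 = 4.
Iteration 2: components of {Frame,Nut} -> Gizmo = 4*1 = 4.
Iteration 3: no further components; recursion stops.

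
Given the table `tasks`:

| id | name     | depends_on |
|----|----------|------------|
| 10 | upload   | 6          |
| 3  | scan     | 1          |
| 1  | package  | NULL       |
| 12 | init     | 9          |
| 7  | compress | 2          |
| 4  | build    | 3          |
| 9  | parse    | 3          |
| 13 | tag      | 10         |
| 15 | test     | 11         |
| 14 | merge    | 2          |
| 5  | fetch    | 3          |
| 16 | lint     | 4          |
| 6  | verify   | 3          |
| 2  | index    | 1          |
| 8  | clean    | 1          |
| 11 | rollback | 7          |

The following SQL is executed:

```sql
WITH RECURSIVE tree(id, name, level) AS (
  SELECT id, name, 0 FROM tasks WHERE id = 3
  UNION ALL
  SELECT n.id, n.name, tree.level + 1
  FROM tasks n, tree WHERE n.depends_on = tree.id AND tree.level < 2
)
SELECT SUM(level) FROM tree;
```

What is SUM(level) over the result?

Base: id=3 (scan) at level 0.
Iteration 1: rows with depends_on in {3} -> build (id 4, level 1), fetch (id 5, level 1), verify (id 6, level 1), parse (id 9, level 1).
Iteration 2: rows with depends_on in {4,5,6,9} -> upload (id 10, level 2), init (id 12, level 2), lint (id 16, level 2).
Iteration 3: level < 2 fails for all current rows; recursion stops.
SUM(level) = 0 + 1 + 1 + 1 + 1 + 2 + 2 + 2 = 10.

10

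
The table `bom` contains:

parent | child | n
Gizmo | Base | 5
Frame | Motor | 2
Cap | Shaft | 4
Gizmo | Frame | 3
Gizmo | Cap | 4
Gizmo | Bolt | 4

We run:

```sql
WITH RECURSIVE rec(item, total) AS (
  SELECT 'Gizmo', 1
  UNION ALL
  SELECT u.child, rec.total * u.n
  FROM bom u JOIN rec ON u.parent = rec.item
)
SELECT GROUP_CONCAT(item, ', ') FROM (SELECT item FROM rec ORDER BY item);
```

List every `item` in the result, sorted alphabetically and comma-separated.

Base: (Gizmo, total=1).
Iteration 1: components of {Gizmo} -> Base = 1*5 = 5, Bolt = 1*4 = 4, Cap = 1*4 = 4, Frame = 1*3 = 3.
Iteration 2: components of {Base,Bolt,Cap,Frame} -> Motor = 3*2 = 6, Shaft = 4*4 = 16.
Iteration 3: no further components; recursion stops.

Base, Bolt, Cap, Frame, Gizmo, Motor, Shaft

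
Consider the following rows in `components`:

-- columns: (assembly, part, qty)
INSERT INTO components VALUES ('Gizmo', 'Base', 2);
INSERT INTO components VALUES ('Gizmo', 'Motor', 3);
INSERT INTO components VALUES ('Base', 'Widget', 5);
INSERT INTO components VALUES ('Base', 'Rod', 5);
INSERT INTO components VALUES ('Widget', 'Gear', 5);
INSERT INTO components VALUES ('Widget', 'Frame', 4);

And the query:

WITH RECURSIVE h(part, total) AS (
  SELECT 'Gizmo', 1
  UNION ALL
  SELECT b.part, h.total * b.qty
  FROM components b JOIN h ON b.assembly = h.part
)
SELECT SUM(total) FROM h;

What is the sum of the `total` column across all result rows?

Base: (Gizmo, total=1).
Iteration 1: components of {Gizmo} -> Base = 1*2 = 2, Motor = 1*3 = 3.
Iteration 2: components of {Base,Motor} -> Rod = 2*5 = 10, Widget = 2*5 = 10.
Iteration 3: components of {Rod,Widget} -> Frame = 10*4 = 40, Gear = 10*5 = 50.
Iteration 4: no further components; recursion stops.
SUM(total) = 1 + 2 + 3 + 10 + 10 + 50 + 40 = 116.

116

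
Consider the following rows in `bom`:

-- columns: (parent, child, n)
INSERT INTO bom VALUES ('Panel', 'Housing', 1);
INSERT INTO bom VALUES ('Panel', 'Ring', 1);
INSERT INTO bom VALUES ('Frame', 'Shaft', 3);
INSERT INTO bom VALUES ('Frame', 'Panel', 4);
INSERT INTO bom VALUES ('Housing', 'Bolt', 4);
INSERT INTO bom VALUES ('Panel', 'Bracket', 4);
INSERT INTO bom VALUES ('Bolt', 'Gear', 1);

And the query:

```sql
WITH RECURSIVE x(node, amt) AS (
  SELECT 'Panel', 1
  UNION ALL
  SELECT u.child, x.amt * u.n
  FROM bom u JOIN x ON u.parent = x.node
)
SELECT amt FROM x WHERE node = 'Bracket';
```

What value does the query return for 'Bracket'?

Base: (Panel, amt=1).
Iteration 1: components of {Panel} -> Bracket = 1*4 = 4, Housing = 1*1 = 1, Ring = 1*1 = 1.
Iteration 2: components of {Bracket,Housing,Ring} -> Bolt = 1*4 = 4.
Iteration 3: components of {Bolt} -> Gear = 4*1 = 4.
Iteration 4: no further components; recursion stops.

4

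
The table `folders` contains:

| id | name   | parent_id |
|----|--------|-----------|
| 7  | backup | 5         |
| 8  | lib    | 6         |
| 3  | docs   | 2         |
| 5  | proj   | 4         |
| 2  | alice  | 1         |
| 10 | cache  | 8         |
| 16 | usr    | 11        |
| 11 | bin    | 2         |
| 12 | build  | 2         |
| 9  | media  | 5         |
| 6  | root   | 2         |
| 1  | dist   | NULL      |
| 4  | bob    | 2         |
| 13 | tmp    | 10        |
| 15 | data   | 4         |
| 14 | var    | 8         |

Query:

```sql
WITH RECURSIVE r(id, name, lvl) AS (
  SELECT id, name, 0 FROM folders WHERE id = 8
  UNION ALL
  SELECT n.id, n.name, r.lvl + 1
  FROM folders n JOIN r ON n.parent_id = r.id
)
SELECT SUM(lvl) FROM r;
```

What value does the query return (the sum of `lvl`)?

4

Base: id=8 (lib) at lvl 0.
Iteration 1: rows with parent_id in {8} -> cache (id 10, lvl 1), var (id 14, lvl 1).
Iteration 2: rows with parent_id in {10,14} -> tmp (id 13, lvl 2).
Iteration 3: no rows with parent_id in {13}; recursion stops.
SUM(lvl) = 0 + 1 + 1 + 2 = 4.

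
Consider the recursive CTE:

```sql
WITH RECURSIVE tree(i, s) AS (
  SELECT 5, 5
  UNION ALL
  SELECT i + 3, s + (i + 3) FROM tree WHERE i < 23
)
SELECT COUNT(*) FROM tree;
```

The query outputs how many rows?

7

Base: i=5, s=5.
Iteration 1: 5 < 23 holds -> i = 5 + 3 = 8, s = 5 + 8 = 13.
Iteration 2: 8 < 23 holds -> i = 8 + 3 = 11, s = 13 + 11 = 24.
Iteration 3: 11 < 23 holds -> i = 11 + 3 = 14, s = 24 + 14 = 38.
Iteration 4: 14 < 23 holds -> i = 14 + 3 = 17, s = 38 + 17 = 55.
Iteration 5: 17 < 23 holds -> i = 17 + 3 = 20, s = 55 + 20 = 75.
Iteration 6: 20 < 23 holds -> i = 20 + 3 = 23, s = 75 + 23 = 98.
Iteration 7: 23 < 23 fails; recursion stops.
Total rows emitted: 7.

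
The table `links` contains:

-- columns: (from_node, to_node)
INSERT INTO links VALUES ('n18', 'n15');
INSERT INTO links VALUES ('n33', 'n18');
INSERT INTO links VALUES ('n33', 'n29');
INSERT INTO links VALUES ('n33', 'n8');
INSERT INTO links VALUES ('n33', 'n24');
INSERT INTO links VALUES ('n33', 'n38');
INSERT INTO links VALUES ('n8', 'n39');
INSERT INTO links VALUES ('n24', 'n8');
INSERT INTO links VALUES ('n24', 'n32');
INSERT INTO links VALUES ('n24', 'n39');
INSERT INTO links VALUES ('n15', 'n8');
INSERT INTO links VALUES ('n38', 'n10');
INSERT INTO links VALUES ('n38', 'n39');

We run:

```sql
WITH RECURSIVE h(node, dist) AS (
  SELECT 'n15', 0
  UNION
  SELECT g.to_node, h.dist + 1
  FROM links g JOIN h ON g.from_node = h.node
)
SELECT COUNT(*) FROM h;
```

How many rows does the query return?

Base: (n15, dist=0).
Iteration 1: edges from {n15} -> (n8, dist=1).
Iteration 2: edges from {n8} -> (n39, dist=2).
Iteration 3: no outgoing edges from {n39}; recursion stops.
Total rows emitted: 3.

3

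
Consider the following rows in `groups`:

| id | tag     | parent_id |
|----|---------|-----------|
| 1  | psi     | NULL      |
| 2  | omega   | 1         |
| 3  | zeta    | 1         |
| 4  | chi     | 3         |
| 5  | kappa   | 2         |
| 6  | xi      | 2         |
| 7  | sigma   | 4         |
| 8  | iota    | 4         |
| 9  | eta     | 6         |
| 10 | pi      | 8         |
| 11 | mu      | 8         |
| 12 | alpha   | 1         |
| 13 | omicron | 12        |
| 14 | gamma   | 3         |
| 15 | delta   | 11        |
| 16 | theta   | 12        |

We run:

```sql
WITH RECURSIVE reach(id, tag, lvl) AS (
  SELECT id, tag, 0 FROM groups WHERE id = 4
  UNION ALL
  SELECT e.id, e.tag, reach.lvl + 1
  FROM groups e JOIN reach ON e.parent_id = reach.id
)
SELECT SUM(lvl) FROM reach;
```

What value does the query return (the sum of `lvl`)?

9

Base: id=4 (chi) at lvl 0.
Iteration 1: rows with parent_id in {4} -> sigma (id 7, lvl 1), iota (id 8, lvl 1).
Iteration 2: rows with parent_id in {7,8} -> pi (id 10, lvl 2), mu (id 11, lvl 2).
Iteration 3: rows with parent_id in {10,11} -> delta (id 15, lvl 3).
Iteration 4: no rows with parent_id in {15}; recursion stops.
SUM(lvl) = 0 + 1 + 1 + 2 + 2 + 3 = 9.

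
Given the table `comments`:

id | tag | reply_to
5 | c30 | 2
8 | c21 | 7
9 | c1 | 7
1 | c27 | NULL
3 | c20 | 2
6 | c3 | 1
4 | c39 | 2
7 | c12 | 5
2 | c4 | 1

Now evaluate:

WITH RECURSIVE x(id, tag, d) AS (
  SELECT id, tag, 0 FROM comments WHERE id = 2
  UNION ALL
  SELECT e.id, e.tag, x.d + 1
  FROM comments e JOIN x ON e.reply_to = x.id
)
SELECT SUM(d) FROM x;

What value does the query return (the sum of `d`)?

11

Base: id=2 (c4) at d 0.
Iteration 1: rows with reply_to in {2} -> c20 (id 3, d 1), c39 (id 4, d 1), c30 (id 5, d 1).
Iteration 2: rows with reply_to in {3,4,5} -> c12 (id 7, d 2).
Iteration 3: rows with reply_to in {7} -> c21 (id 8, d 3), c1 (id 9, d 3).
Iteration 4: no rows with reply_to in {8,9}; recursion stops.
SUM(d) = 0 + 1 + 1 + 1 + 2 + 3 + 3 = 11.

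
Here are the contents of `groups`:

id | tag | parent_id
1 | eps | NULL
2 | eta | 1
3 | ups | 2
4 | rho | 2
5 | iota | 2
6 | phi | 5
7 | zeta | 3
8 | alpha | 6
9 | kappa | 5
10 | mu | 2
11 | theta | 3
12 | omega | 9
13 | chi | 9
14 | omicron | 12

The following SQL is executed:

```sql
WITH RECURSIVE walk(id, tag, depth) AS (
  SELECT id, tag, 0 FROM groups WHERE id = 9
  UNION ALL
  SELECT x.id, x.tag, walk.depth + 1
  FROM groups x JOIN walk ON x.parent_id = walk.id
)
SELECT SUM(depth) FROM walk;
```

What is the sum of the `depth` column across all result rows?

4

Base: id=9 (kappa) at depth 0.
Iteration 1: rows with parent_id in {9} -> omega (id 12, depth 1), chi (id 13, depth 1).
Iteration 2: rows with parent_id in {12,13} -> omicron (id 14, depth 2).
Iteration 3: no rows with parent_id in {14}; recursion stops.
SUM(depth) = 0 + 1 + 1 + 2 = 4.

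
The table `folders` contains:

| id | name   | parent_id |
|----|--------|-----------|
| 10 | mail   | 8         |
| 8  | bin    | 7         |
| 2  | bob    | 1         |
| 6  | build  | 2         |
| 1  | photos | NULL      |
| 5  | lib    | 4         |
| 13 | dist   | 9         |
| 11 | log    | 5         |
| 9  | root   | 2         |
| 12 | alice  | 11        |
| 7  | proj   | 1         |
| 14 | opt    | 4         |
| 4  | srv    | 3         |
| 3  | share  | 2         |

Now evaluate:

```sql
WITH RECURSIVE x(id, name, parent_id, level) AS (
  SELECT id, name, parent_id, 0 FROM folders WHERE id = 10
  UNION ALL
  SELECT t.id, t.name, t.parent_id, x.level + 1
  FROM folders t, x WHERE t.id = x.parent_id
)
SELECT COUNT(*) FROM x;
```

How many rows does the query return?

Base: id=10 (mail), parent_id=8, level 0.
Iteration 1: join on id=8 -> bin (id 8, parent_id=7, level 1).
Iteration 2: join on id=7 -> proj (id 7, parent_id=1, level 2).
Iteration 3: join on id=1 -> photos (id 1, parent_id=NULL, level 3).
Iteration 4: parent_id is NULL; no match; recursion stops.
Total rows emitted: 4.

4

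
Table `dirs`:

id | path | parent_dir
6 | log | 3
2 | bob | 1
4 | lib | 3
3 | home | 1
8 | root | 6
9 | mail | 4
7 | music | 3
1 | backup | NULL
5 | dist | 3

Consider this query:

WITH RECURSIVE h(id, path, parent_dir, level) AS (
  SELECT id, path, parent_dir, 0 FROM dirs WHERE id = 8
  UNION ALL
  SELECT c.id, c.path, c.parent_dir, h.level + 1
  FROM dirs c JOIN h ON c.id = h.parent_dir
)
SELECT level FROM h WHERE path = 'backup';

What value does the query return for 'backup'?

3

Base: id=8 (root), parent_dir=6, level 0.
Iteration 1: join on id=6 -> log (id 6, parent_dir=3, level 1).
Iteration 2: join on id=3 -> home (id 3, parent_dir=1, level 2).
Iteration 3: join on id=1 -> backup (id 1, parent_dir=NULL, level 3).
Iteration 4: parent_dir is NULL; no match; recursion stops.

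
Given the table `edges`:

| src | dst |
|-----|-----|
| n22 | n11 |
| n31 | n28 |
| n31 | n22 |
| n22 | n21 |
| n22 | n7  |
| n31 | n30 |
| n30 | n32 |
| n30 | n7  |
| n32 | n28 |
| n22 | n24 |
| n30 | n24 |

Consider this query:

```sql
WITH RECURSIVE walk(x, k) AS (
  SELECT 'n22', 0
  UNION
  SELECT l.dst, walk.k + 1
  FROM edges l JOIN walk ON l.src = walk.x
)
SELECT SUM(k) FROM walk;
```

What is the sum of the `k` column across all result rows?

Base: (n22, k=0).
Iteration 1: edges from {n22} -> (n11, k=1), (n21, k=1), (n24, k=1), (n7, k=1).
Iteration 2: no outgoing edges from {n11,n21,n24,n7}; recursion stops.
SUM(k) = 0 + 1 + 1 + 1 + 1 = 4.

4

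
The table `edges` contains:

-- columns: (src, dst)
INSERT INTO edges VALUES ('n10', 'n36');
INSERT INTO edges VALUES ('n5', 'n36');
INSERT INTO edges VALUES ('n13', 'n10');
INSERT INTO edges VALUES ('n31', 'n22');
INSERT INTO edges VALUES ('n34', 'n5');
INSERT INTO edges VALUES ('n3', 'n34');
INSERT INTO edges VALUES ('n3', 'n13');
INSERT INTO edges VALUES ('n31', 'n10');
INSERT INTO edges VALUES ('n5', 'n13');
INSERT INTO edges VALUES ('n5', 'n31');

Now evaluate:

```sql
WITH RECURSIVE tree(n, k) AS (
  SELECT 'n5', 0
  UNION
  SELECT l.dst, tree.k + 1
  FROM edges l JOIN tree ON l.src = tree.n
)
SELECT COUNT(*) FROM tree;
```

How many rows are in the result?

Base: (n5, k=0).
Iteration 1: edges from {n5} -> (n13, k=1), (n31, k=1), (n36, k=1).
Iteration 2: edges from {n13,n31,n36} -> (n10, k=2), (n22, k=2). [UNION drops 1 duplicate row(s)]
Iteration 3: edges from {n10,n22} -> (n36, k=3).
Iteration 4: no outgoing edges from {n36}; recursion stops.
Total rows emitted: 7.

7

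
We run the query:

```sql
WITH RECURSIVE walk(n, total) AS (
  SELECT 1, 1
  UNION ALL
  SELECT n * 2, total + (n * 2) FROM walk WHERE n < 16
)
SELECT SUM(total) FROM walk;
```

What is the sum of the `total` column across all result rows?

Base: n=1, total=1.
Iteration 1: 1 < 16 holds -> n = 1 * 2 = 2, total = 1 + 2 = 3.
Iteration 2: 2 < 16 holds -> n = 2 * 2 = 4, total = 3 + 4 = 7.
Iteration 3: 4 < 16 holds -> n = 4 * 2 = 8, total = 7 + 8 = 15.
Iteration 4: 8 < 16 holds -> n = 8 * 2 = 16, total = 15 + 16 = 31.
Iteration 5: 16 < 16 fails; recursion stops.
SUM(total) = 1 + 3 + 7 + 15 + 31 = 57.

57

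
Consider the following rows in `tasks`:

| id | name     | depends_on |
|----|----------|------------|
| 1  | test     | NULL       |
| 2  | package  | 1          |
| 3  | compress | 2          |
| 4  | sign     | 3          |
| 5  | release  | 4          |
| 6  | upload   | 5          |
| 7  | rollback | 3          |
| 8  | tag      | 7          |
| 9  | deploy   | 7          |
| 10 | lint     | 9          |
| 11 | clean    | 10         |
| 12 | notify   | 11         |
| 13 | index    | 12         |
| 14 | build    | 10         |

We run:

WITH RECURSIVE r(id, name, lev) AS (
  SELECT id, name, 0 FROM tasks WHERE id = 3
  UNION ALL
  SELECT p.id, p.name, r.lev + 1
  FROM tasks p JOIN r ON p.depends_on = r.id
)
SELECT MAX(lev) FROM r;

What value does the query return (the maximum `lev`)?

Base: id=3 (compress) at lev 0.
Iteration 1: rows with depends_on in {3} -> sign (id 4, lev 1), rollback (id 7, lev 1).
Iteration 2: rows with depends_on in {4,7} -> release (id 5, lev 2), tag (id 8, lev 2), deploy (id 9, lev 2).
Iteration 3: rows with depends_on in {5,8,9} -> upload (id 6, lev 3), lint (id 10, lev 3).
Iteration 4: rows with depends_on in {6,10} -> clean (id 11, lev 4), build (id 14, lev 4).
Iteration 5: rows with depends_on in {11,14} -> notify (id 12, lev 5).
Iteration 6: rows with depends_on in {12} -> index (id 13, lev 6).
Iteration 7: no rows with depends_on in {13}; recursion stops.
lev values: 0, 1, 1, 2, 2, 2, 3, 3, 4, 4, 5, 6; the maximum is 6.

6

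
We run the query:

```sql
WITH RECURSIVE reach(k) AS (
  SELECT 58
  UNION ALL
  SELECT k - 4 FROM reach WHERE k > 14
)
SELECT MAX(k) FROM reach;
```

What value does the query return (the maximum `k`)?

58

Base: k=58.
Iteration 1: 58 > 14 holds -> k = 58 - 4 = 54.
Iteration 2: 54 > 14 holds -> k = 54 - 4 = 50.
Iteration 3: 50 > 14 holds -> k = 50 - 4 = 46.
Iteration 4: 46 > 14 holds -> k = 46 - 4 = 42.
Iteration 5: 42 > 14 holds -> k = 42 - 4 = 38.
Iteration 6: 38 > 14 holds -> k = 38 - 4 = 34.
Iteration 7: 34 > 14 holds -> k = 34 - 4 = 30.
Iteration 8: 30 > 14 holds -> k = 30 - 4 = 26.
Iteration 9: 26 > 14 holds -> k = 26 - 4 = 22.
Iteration 10: 22 > 14 holds -> k = 22 - 4 = 18.
Iteration 11: 18 > 14 holds -> k = 18 - 4 = 14.
Iteration 12: 14 > 14 fails; recursion stops.
k values: 58, 54, 50, 46, 42, 38, 34, 30, 26, 22, 18, 14; the maximum is 58.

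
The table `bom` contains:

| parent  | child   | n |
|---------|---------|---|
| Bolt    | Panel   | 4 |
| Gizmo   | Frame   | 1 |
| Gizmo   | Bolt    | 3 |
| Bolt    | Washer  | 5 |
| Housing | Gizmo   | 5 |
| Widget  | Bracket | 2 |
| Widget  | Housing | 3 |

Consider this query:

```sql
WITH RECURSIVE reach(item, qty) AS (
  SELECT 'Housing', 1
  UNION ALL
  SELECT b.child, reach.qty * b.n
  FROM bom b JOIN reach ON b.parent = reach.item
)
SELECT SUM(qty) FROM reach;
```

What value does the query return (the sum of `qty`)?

Base: (Housing, qty=1).
Iteration 1: components of {Housing} -> Gizmo = 1*5 = 5.
Iteration 2: components of {Gizmo} -> Bolt = 5*3 = 15, Frame = 5*1 = 5.
Iteration 3: components of {Bolt,Frame} -> Panel = 15*4 = 60, Washer = 15*5 = 75.
Iteration 4: no further components; recursion stops.
SUM(qty) = 1 + 5 + 15 + 5 + 60 + 75 = 161.

161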